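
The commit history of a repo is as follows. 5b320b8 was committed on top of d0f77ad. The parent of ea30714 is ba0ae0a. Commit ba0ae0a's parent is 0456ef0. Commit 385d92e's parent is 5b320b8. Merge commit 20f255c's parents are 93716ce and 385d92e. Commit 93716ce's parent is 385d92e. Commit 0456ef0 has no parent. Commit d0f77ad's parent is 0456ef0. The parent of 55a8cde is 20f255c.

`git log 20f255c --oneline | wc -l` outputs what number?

6

Walking parent pointers from 20f255c: reachable set = {0456ef0, 20f255c, 385d92e, 5b320b8, 93716ce, d0f77ad}.
That is 6 commits.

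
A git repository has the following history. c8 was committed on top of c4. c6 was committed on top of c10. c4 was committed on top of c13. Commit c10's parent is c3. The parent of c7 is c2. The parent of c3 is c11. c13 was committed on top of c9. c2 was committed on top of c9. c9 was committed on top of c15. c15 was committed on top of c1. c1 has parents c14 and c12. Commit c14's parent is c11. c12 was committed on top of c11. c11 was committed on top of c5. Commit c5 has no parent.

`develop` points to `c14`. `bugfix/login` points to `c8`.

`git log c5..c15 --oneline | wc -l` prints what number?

5

Reachable from c15: {c1, c11, c12, c14, c15, c5}.
Reachable from c5: {c5}.
In c15's history but not c5's: {c1, c11, c12, c14, c15} — 5 commits.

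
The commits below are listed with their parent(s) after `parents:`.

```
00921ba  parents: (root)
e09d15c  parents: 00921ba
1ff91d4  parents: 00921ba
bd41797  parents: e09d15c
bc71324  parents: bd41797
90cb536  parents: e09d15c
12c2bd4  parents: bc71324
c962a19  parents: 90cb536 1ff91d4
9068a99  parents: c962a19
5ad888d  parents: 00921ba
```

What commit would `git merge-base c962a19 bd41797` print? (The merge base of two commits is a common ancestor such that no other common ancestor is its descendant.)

Ancestors of c962a19: {00921ba, 1ff91d4, 90cb536, c962a19, e09d15c}.
Ancestors of bd41797: {00921ba, bd41797, e09d15c}.
Common ancestors: {00921ba, e09d15c}.
Among these, e09d15c is not an ancestor of any other common ancestor — it is the merge base.

e09d15c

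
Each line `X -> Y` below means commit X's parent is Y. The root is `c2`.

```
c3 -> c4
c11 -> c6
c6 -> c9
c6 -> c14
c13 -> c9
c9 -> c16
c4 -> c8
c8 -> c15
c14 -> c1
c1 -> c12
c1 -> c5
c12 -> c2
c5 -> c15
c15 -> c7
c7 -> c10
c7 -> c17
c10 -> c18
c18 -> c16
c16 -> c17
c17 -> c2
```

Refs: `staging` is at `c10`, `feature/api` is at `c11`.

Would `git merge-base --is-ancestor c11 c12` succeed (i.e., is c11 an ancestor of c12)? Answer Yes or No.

No

Ancestors of c12: {c12, c2}.
c11 is not in that set, so it is not an ancestor of c12.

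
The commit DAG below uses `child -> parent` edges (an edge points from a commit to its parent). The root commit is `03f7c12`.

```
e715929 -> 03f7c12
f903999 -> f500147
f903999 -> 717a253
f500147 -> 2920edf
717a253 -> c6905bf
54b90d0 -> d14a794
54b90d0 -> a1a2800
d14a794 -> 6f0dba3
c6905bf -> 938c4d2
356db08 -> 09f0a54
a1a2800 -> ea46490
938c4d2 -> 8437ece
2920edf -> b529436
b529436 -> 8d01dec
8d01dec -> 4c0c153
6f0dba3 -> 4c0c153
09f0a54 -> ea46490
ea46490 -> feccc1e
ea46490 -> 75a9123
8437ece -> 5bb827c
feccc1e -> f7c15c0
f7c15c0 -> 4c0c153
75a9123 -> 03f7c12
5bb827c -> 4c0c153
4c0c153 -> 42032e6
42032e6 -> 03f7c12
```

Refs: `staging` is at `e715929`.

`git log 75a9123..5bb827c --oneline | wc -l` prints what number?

3

Reachable from 5bb827c: {03f7c12, 42032e6, 4c0c153, 5bb827c}.
Reachable from 75a9123: {03f7c12, 75a9123}.
In 5bb827c's history but not 75a9123's: {42032e6, 4c0c153, 5bb827c} — 3 commits.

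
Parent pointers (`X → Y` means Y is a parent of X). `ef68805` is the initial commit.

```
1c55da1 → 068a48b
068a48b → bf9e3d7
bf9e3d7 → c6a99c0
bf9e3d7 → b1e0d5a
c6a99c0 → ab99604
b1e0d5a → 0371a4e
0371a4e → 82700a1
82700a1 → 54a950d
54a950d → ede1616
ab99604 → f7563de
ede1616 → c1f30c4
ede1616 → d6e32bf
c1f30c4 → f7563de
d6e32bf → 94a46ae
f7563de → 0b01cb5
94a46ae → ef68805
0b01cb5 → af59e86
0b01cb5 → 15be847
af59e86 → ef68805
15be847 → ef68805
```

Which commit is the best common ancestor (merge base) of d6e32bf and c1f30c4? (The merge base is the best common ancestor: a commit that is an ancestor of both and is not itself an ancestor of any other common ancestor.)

Ancestors of d6e32bf: {94a46ae, d6e32bf, ef68805}.
Ancestors of c1f30c4: {0b01cb5, 15be847, af59e86, c1f30c4, ef68805, f7563de}.
Common ancestors: {ef68805}.
The only common ancestor is ef68805, so it is the merge base.

ef68805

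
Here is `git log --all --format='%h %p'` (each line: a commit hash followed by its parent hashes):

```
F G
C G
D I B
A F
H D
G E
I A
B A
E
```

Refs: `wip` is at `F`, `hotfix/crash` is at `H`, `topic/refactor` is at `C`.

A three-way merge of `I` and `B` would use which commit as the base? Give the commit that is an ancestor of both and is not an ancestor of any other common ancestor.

Ancestors of I: {A, E, F, G, I}.
Ancestors of B: {A, B, E, F, G}.
Common ancestors: {A, E, F, G}.
Among these, A is not an ancestor of any other common ancestor — it is the merge base.

A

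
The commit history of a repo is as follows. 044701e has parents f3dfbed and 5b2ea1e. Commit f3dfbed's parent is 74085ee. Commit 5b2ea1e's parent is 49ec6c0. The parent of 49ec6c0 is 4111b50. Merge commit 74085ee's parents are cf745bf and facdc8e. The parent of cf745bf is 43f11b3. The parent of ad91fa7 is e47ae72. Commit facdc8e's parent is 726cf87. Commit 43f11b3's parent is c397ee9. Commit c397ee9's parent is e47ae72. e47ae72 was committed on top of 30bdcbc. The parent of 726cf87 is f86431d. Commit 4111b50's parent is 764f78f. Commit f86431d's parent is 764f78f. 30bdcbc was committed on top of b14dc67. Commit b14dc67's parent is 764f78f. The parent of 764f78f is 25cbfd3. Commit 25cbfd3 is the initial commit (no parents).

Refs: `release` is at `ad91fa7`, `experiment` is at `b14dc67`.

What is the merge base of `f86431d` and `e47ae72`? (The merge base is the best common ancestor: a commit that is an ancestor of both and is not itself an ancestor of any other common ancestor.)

Ancestors of f86431d: {25cbfd3, 764f78f, f86431d}.
Ancestors of e47ae72: {25cbfd3, 30bdcbc, 764f78f, b14dc67, e47ae72}.
Common ancestors: {25cbfd3, 764f78f}.
Among these, 764f78f is not an ancestor of any other common ancestor — it is the merge base.

764f78f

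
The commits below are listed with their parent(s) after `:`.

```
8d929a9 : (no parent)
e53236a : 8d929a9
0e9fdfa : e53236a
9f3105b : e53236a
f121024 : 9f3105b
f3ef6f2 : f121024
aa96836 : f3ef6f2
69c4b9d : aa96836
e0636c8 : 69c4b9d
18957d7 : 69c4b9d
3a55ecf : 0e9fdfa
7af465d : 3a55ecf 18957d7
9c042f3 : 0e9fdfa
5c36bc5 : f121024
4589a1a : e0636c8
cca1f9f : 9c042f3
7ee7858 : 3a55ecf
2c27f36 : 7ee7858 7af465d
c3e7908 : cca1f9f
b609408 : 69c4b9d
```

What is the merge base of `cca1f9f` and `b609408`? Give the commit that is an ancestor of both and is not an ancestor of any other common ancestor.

e53236a

Ancestors of cca1f9f: {0e9fdfa, 8d929a9, 9c042f3, cca1f9f, e53236a}.
Ancestors of b609408: {69c4b9d, 8d929a9, 9f3105b, aa96836, b609408, e53236a, f121024, f3ef6f2}.
Common ancestors: {8d929a9, e53236a}.
Among these, e53236a is not an ancestor of any other common ancestor — it is the merge base.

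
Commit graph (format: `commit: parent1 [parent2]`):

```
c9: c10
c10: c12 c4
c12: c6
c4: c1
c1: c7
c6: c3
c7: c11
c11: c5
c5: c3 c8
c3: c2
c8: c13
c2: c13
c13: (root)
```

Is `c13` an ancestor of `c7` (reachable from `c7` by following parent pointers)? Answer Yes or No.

Ancestors of c7 (commits reachable by following parents): {c11, c13, c2, c3, c5, c7, c8}.
c13 is in that set, so it is an ancestor of c7.

Yes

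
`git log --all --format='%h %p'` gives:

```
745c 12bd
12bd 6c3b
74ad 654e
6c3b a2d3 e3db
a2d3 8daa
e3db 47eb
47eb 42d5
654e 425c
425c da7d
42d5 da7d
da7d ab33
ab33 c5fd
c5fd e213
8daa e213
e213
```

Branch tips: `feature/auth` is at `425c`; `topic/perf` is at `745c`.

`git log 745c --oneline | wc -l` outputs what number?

Walking parent pointers from 745c: reachable set = {12bd, 42d5, 47eb, 6c3b, 745c, 8daa, a2d3, ab33, c5fd, da7d, e213, e3db}.
That is 12 commits.

12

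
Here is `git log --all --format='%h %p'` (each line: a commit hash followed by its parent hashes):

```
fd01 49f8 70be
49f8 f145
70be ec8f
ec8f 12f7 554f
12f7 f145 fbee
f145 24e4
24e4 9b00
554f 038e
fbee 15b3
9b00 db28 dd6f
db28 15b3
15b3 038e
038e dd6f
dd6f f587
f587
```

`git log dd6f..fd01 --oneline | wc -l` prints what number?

Reachable from fd01: {038e, 12f7, 15b3, 24e4, 49f8, 554f, 70be, 9b00, db28, dd6f, ec8f, f145, f587, fbee, fd01}.
Reachable from dd6f: {dd6f, f587}.
In fd01's history but not dd6f's: {038e, 12f7, 15b3, 24e4, 49f8, 554f, 70be, 9b00, db28, ec8f, f145, fbee, fd01} — 13 commits.

13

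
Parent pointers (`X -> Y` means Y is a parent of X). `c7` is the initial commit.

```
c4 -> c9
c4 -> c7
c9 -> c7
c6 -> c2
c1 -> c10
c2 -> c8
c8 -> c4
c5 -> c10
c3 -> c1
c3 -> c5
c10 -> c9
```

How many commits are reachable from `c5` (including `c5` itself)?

Walking parent pointers from c5: reachable set = {c10, c5, c7, c9}.
That is 4 commits.

4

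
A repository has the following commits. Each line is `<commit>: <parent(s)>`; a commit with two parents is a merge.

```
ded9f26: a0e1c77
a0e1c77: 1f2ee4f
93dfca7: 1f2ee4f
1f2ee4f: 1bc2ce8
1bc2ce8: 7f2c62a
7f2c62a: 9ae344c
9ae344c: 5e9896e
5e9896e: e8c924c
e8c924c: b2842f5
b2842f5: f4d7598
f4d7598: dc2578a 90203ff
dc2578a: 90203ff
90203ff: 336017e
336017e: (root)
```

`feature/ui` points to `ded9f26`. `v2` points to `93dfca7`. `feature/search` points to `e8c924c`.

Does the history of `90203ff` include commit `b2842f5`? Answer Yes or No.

No

Ancestors of 90203ff: {336017e, 90203ff}.
b2842f5 is not in that set, so it is not an ancestor of 90203ff.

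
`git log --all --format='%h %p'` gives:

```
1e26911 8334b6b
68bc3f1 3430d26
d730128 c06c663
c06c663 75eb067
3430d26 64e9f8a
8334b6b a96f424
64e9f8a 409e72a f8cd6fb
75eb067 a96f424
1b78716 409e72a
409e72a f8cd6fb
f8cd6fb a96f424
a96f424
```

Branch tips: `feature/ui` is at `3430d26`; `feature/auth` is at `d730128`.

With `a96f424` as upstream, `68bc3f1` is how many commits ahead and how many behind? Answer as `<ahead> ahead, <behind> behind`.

5 ahead, 0 behind

Reachable from 68bc3f1: {3430d26, 409e72a, 64e9f8a, 68bc3f1, a96f424, f8cd6fb}.
Reachable from a96f424: {a96f424}.
Only in 68bc3f1's history (ahead): {3430d26, 409e72a, 64e9f8a, 68bc3f1, f8cd6fb} — 5.
Only in a96f424's history (behind): {} — 0.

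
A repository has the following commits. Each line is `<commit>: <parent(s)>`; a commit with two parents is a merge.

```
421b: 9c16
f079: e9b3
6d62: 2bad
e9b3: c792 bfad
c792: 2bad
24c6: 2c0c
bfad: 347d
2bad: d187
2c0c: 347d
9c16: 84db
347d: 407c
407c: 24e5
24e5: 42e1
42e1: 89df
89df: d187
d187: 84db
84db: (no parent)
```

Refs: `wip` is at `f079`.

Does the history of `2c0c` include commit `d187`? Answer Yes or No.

Yes

Ancestors of 2c0c (commits reachable by following parents): {24e5, 2c0c, 347d, 407c, 42e1, 84db, 89df, d187}.
d187 is in that set, so it is an ancestor of 2c0c.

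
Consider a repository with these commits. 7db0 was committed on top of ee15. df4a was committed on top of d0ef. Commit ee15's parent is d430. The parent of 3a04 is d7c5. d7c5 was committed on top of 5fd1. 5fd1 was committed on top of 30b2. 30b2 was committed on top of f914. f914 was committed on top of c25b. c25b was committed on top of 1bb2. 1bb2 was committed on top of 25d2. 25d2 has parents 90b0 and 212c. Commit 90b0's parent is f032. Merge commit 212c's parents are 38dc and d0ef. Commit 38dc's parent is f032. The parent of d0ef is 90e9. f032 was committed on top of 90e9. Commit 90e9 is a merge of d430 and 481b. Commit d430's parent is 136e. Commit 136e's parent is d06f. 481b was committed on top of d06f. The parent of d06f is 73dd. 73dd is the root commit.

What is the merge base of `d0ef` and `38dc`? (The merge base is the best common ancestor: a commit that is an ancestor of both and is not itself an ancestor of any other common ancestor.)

Ancestors of d0ef: {136e, 481b, 73dd, 90e9, d06f, d0ef, d430}.
Ancestors of 38dc: {136e, 38dc, 481b, 73dd, 90e9, d06f, d430, f032}.
Common ancestors: {136e, 481b, 73dd, 90e9, d06f, d430}.
Among these, 90e9 is not an ancestor of any other common ancestor — it is the merge base.

90e9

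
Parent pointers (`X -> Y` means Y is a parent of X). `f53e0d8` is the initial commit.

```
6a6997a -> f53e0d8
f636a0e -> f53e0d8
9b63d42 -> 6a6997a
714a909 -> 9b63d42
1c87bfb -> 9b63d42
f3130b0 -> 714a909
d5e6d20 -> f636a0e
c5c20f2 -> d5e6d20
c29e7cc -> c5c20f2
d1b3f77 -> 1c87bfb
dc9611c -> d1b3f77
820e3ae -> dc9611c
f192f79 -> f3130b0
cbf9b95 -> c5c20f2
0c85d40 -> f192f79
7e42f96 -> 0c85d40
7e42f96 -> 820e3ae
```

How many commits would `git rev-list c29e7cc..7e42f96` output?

Reachable from 7e42f96: {0c85d40, 1c87bfb, 6a6997a, 714a909, 7e42f96, 820e3ae, 9b63d42, d1b3f77, dc9611c, f192f79, f3130b0, f53e0d8}.
Reachable from c29e7cc: {c29e7cc, c5c20f2, d5e6d20, f53e0d8, f636a0e}.
In 7e42f96's history but not c29e7cc's: {0c85d40, 1c87bfb, 6a6997a, 714a909, 7e42f96, 820e3ae, 9b63d42, d1b3f77, dc9611c, f192f79, f3130b0} — 11 commits.

11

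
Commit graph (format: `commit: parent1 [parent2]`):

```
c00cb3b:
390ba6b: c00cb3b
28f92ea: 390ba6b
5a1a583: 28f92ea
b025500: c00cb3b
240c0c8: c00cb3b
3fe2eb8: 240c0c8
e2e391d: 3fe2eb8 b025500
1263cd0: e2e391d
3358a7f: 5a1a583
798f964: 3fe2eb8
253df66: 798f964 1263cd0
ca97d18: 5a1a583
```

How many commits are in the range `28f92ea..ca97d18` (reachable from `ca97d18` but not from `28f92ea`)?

Reachable from ca97d18: {28f92ea, 390ba6b, 5a1a583, c00cb3b, ca97d18}.
Reachable from 28f92ea: {28f92ea, 390ba6b, c00cb3b}.
In ca97d18's history but not 28f92ea's: {5a1a583, ca97d18} — 2 commits.

2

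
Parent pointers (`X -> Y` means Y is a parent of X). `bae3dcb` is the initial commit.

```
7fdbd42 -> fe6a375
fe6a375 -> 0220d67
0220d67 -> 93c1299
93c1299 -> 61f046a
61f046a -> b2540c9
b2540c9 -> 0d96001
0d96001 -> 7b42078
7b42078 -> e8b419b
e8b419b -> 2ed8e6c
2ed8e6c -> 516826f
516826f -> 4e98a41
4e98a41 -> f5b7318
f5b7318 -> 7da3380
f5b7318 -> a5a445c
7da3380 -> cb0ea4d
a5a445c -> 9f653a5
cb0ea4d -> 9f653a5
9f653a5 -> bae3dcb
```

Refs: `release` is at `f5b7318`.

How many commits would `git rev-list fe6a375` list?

17

Walking parent pointers from fe6a375: reachable set = {0220d67, 0d96001, 2ed8e6c, 4e98a41, 516826f, 61f046a, 7b42078, 7da3380, 93c1299, 9f653a5, a5a445c, b2540c9, bae3dcb, cb0ea4d, e8b419b, f5b7318, fe6a375}.
That is 17 commits.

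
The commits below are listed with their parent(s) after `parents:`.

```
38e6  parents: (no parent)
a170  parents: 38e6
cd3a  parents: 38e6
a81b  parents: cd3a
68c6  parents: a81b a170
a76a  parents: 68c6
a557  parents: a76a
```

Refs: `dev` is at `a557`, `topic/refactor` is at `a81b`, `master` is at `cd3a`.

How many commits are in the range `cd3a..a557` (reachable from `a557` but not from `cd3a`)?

5

Reachable from a557: {38e6, 68c6, a170, a557, a76a, a81b, cd3a}.
Reachable from cd3a: {38e6, cd3a}.
In a557's history but not cd3a's: {68c6, a170, a557, a76a, a81b} — 5 commits.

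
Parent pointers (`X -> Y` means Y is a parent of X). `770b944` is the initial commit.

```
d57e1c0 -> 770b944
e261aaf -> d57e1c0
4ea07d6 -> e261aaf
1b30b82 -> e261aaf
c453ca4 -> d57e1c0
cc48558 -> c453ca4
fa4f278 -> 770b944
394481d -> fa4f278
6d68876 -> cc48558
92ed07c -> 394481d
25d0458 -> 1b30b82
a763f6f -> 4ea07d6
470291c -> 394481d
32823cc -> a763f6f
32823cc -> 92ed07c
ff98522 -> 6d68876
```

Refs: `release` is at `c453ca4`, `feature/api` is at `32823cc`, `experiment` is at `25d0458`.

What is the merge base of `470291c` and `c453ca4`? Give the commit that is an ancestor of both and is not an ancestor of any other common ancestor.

Ancestors of 470291c: {394481d, 470291c, 770b944, fa4f278}.
Ancestors of c453ca4: {770b944, c453ca4, d57e1c0}.
Common ancestors: {770b944}.
The only common ancestor is 770b944, so it is the merge base.

770b944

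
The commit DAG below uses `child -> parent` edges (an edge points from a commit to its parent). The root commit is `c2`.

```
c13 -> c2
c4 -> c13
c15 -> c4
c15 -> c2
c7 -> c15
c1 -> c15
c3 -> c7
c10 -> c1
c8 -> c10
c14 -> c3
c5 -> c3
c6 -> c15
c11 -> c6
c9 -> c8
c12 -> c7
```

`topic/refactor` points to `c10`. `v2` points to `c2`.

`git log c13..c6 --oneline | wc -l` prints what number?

3

Reachable from c6: {c13, c15, c2, c4, c6}.
Reachable from c13: {c13, c2}.
In c6's history but not c13's: {c15, c4, c6} — 3 commits.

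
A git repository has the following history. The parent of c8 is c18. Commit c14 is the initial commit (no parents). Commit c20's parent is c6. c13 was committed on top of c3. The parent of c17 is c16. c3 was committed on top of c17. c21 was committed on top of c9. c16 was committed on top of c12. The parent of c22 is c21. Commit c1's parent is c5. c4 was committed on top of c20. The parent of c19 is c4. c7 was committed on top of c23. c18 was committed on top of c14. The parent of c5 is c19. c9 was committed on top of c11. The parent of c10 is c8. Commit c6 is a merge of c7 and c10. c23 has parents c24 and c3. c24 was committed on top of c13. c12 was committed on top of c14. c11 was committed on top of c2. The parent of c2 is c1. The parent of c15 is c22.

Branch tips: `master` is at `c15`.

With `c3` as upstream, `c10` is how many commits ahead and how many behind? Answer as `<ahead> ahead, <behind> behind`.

3 ahead, 4 behind

Reachable from c10: {c10, c14, c18, c8}.
Reachable from c3: {c12, c14, c16, c17, c3}.
Only in c10's history (ahead): {c10, c18, c8} — 3.
Only in c3's history (behind): {c12, c16, c17, c3} — 4.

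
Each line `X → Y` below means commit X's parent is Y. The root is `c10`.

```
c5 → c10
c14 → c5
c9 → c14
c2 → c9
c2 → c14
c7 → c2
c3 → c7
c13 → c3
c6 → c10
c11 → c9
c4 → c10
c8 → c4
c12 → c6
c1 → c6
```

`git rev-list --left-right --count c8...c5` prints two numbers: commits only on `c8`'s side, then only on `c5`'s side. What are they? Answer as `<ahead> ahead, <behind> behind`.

2 ahead, 1 behind

Reachable from c8: {c10, c4, c8}.
Reachable from c5: {c10, c5}.
Only in c8's history (ahead): {c4, c8} — 2.
Only in c5's history (behind): {c5} — 1.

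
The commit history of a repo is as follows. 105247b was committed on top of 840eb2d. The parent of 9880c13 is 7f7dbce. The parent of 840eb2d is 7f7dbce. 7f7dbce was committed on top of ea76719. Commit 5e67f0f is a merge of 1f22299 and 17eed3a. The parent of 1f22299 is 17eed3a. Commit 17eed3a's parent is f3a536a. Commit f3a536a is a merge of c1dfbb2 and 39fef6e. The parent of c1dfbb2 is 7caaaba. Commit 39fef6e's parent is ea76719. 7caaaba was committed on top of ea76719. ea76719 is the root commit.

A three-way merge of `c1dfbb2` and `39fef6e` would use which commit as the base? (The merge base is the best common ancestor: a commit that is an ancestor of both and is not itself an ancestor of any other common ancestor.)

ea76719

Ancestors of c1dfbb2: {7caaaba, c1dfbb2, ea76719}.
Ancestors of 39fef6e: {39fef6e, ea76719}.
Common ancestors: {ea76719}.
The only common ancestor is ea76719, so it is the merge base.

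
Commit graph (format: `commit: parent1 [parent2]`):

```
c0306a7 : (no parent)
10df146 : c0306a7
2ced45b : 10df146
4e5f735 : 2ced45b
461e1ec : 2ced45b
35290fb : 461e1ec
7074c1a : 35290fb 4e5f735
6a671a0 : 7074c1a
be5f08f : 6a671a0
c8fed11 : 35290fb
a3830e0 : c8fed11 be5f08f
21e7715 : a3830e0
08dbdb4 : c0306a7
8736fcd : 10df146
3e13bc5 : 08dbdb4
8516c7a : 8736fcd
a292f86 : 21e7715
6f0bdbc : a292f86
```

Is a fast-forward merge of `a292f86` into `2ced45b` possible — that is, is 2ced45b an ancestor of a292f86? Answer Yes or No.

A fast-forward from 2ced45b to a292f86 is possible iff 2ced45b is an ancestor of a292f86.
Ancestors of a292f86: {10df146, 21e7715, 2ced45b, 35290fb, 461e1ec, 4e5f735, 6a671a0, 7074c1a, a292f86, a3830e0, be5f08f, c0306a7, c8fed11}.
2ced45b is among them, so fast-forward is possible.

Yes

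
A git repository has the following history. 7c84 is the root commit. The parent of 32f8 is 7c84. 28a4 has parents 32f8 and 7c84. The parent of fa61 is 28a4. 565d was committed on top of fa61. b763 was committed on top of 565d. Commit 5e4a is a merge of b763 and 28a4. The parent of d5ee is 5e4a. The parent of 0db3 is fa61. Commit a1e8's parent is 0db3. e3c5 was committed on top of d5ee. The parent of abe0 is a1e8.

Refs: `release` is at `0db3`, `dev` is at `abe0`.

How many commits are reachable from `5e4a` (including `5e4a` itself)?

7

Walking parent pointers from 5e4a: reachable set = {28a4, 32f8, 565d, 5e4a, 7c84, b763, fa61}.
That is 7 commits.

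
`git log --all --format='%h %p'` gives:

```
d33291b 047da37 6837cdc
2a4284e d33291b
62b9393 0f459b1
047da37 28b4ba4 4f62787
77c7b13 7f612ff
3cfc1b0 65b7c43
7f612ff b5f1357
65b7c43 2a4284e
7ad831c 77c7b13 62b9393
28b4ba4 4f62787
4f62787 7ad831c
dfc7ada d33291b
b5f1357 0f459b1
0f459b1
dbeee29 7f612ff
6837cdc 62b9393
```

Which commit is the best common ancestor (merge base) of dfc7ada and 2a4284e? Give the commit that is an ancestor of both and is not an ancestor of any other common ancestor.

d33291b

Ancestors of dfc7ada: {047da37, 0f459b1, 28b4ba4, 4f62787, 62b9393, 6837cdc, 77c7b13, 7ad831c, 7f612ff, b5f1357, d33291b, dfc7ada}.
Ancestors of 2a4284e: {047da37, 0f459b1, 28b4ba4, 2a4284e, 4f62787, 62b9393, 6837cdc, 77c7b13, 7ad831c, 7f612ff, b5f1357, d33291b}.
Common ancestors: {047da37, 0f459b1, 28b4ba4, 4f62787, 62b9393, 6837cdc, 77c7b13, 7ad831c, 7f612ff, b5f1357, d33291b}.
Among these, d33291b is not an ancestor of any other common ancestor — it is the merge base.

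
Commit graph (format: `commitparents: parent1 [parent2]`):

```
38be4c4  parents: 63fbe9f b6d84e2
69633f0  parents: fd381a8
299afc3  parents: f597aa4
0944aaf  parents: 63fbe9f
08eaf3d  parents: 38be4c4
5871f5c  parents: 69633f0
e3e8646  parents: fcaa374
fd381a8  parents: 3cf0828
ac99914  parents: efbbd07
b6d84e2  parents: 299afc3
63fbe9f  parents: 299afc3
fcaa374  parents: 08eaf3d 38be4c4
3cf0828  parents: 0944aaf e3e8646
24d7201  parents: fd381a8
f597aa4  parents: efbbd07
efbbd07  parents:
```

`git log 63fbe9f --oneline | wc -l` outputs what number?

4

Walking parent pointers from 63fbe9f: reachable set = {299afc3, 63fbe9f, efbbd07, f597aa4}.
That is 4 commits.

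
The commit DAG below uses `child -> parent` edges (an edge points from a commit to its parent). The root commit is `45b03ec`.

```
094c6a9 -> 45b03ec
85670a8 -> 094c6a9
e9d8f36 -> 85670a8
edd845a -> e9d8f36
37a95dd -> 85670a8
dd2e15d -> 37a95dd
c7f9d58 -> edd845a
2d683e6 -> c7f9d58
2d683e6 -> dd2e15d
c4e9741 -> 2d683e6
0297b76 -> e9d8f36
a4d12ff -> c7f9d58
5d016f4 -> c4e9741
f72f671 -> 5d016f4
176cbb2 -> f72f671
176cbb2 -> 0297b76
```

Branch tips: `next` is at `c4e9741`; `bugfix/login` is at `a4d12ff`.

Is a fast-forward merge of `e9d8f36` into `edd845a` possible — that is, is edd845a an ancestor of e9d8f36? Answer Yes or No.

No

A fast-forward from edd845a to e9d8f36 is possible iff edd845a is an ancestor of e9d8f36.
Ancestors of e9d8f36: {094c6a9, 45b03ec, 85670a8, e9d8f36}.
edd845a is not among them, so fast-forward is not possible.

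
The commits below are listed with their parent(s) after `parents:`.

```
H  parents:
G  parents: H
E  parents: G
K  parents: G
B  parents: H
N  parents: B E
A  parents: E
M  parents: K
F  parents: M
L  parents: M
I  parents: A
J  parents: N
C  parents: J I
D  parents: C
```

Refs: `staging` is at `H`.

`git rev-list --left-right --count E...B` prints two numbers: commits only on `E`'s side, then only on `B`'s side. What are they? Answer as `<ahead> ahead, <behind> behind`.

Reachable from E: {E, G, H}.
Reachable from B: {B, H}.
Only in E's history (ahead): {E, G} — 2.
Only in B's history (behind): {B} — 1.

2 ahead, 1 behind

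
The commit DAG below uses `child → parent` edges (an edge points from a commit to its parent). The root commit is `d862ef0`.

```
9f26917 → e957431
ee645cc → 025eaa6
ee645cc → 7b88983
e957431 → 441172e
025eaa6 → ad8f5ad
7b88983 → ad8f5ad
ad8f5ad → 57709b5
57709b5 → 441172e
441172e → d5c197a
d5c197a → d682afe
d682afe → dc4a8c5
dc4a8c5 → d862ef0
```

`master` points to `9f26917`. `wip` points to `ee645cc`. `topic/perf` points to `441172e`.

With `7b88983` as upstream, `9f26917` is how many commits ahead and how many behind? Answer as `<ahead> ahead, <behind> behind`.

Reachable from 9f26917: {441172e, 9f26917, d5c197a, d682afe, d862ef0, dc4a8c5, e957431}.
Reachable from 7b88983: {441172e, 57709b5, 7b88983, ad8f5ad, d5c197a, d682afe, d862ef0, dc4a8c5}.
Only in 9f26917's history (ahead): {9f26917, e957431} — 2.
Only in 7b88983's history (behind): {57709b5, 7b88983, ad8f5ad} — 3.

2 ahead, 3 behind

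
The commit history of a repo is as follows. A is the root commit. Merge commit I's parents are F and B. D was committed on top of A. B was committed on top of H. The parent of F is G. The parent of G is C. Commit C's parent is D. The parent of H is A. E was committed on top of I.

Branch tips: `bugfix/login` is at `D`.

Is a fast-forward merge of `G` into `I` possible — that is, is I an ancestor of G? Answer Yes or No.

A fast-forward from I to G is possible iff I is an ancestor of G.
Ancestors of G: {A, C, D, G}.
I is not among them, so fast-forward is not possible.

No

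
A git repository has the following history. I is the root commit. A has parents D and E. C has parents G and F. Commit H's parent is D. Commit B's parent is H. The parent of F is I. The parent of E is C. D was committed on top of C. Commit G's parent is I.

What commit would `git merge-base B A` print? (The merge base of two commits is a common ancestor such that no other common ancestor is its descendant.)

Ancestors of B: {B, C, D, F, G, H, I}.
Ancestors of A: {A, C, D, E, F, G, I}.
Common ancestors: {C, D, F, G, I}.
Among these, D is not an ancestor of any other common ancestor — it is the merge base.

D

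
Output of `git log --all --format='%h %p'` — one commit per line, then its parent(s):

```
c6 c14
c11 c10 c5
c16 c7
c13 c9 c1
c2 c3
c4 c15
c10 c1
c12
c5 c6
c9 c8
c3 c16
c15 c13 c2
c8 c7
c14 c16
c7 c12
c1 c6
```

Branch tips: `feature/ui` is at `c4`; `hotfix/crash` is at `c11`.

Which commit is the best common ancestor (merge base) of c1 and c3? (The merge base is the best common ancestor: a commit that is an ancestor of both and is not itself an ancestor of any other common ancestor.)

Ancestors of c1: {c1, c12, c14, c16, c6, c7}.
Ancestors of c3: {c12, c16, c3, c7}.
Common ancestors: {c12, c16, c7}.
Among these, c16 is not an ancestor of any other common ancestor — it is the merge base.

c16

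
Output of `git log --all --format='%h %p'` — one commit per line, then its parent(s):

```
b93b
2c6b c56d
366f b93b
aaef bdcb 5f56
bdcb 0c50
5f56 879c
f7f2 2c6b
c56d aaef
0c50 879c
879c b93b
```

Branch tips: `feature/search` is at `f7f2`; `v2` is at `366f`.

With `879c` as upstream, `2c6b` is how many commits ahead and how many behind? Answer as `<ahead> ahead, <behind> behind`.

Reachable from 2c6b: {0c50, 2c6b, 5f56, 879c, aaef, b93b, bdcb, c56d}.
Reachable from 879c: {879c, b93b}.
Only in 2c6b's history (ahead): {0c50, 2c6b, 5f56, aaef, bdcb, c56d} — 6.
Only in 879c's history (behind): {} — 0.

6 ahead, 0 behind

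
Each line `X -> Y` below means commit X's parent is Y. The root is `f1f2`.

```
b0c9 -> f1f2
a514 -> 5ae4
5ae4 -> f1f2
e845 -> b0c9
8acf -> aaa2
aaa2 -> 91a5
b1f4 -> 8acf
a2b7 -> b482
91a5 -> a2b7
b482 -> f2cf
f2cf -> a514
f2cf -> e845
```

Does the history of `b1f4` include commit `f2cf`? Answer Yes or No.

Yes

Ancestors of b1f4 (commits reachable by following parents): {5ae4, 8acf, 91a5, a2b7, a514, aaa2, b0c9, b1f4, b482, e845, f1f2, f2cf}.
f2cf is in that set, so it is an ancestor of b1f4.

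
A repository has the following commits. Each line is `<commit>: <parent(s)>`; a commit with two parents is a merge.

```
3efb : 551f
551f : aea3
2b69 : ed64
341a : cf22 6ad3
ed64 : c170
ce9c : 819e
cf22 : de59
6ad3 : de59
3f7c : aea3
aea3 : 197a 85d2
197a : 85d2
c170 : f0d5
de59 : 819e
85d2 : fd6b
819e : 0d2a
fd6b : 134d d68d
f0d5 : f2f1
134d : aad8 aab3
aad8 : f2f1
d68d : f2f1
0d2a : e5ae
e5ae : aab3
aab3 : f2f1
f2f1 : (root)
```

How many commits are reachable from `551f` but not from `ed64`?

Reachable from 551f: {134d, 197a, 551f, 85d2, aab3, aad8, aea3, d68d, f2f1, fd6b}.
Reachable from ed64: {c170, ed64, f0d5, f2f1}.
In 551f's history but not ed64's: {134d, 197a, 551f, 85d2, aab3, aad8, aea3, d68d, fd6b} — 9 commits.

9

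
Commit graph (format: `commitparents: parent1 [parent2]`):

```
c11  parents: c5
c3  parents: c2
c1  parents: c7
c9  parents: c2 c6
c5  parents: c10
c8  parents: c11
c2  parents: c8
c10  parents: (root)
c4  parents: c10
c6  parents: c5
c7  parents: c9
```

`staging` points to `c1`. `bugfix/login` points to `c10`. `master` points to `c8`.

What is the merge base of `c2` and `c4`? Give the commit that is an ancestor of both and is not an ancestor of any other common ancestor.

Ancestors of c2: {c10, c11, c2, c5, c8}.
Ancestors of c4: {c10, c4}.
Common ancestors: {c10}.
The only common ancestor is c10, so it is the merge base.

c10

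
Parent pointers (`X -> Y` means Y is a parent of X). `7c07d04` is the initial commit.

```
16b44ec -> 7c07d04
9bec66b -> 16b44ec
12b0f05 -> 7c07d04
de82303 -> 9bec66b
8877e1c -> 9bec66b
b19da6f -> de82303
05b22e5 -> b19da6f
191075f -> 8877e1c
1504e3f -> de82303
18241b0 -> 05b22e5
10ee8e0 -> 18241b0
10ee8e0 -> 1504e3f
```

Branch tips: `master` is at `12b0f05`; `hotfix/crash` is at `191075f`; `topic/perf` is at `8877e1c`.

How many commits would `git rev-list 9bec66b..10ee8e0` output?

6

Reachable from 10ee8e0: {05b22e5, 10ee8e0, 1504e3f, 16b44ec, 18241b0, 7c07d04, 9bec66b, b19da6f, de82303}.
Reachable from 9bec66b: {16b44ec, 7c07d04, 9bec66b}.
In 10ee8e0's history but not 9bec66b's: {05b22e5, 10ee8e0, 1504e3f, 18241b0, b19da6f, de82303} — 6 commits.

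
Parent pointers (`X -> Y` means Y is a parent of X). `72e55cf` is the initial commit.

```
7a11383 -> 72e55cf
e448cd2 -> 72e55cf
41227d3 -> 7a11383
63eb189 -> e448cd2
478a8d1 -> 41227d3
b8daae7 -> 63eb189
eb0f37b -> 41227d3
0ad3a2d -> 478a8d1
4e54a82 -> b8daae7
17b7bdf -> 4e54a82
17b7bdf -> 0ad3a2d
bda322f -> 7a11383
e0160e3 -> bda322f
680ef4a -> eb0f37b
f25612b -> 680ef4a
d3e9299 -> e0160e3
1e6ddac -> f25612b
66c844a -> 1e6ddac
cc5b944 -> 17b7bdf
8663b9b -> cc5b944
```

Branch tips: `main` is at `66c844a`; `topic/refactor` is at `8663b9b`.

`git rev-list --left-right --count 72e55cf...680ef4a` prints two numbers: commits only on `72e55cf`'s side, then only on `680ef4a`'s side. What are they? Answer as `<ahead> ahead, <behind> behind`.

0 ahead, 4 behind

Reachable from 72e55cf: {72e55cf}.
Reachable from 680ef4a: {41227d3, 680ef4a, 72e55cf, 7a11383, eb0f37b}.
Only in 72e55cf's history (ahead): {} — 0.
Only in 680ef4a's history (behind): {41227d3, 680ef4a, 7a11383, eb0f37b} — 4.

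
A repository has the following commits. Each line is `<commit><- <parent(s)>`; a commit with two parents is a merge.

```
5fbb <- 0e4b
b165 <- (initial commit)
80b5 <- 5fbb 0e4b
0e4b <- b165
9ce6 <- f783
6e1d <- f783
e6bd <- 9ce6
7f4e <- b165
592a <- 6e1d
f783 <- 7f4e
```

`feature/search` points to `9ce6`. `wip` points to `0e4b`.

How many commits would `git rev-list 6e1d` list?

4

Walking parent pointers from 6e1d: reachable set = {6e1d, 7f4e, b165, f783}.
That is 4 commits.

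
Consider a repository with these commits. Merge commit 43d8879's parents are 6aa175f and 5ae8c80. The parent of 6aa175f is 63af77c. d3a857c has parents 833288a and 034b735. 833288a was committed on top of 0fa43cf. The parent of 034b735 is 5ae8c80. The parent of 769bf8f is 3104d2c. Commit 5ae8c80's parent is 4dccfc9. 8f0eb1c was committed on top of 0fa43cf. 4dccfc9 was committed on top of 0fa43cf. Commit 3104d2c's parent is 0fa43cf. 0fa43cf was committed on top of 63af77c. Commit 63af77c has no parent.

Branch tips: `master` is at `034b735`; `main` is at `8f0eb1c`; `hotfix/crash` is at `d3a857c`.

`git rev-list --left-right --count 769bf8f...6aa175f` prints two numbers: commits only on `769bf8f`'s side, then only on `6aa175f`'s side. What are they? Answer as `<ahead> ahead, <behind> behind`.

Reachable from 769bf8f: {0fa43cf, 3104d2c, 63af77c, 769bf8f}.
Reachable from 6aa175f: {63af77c, 6aa175f}.
Only in 769bf8f's history (ahead): {0fa43cf, 3104d2c, 769bf8f} — 3.
Only in 6aa175f's history (behind): {6aa175f} — 1.

3 ahead, 1 behind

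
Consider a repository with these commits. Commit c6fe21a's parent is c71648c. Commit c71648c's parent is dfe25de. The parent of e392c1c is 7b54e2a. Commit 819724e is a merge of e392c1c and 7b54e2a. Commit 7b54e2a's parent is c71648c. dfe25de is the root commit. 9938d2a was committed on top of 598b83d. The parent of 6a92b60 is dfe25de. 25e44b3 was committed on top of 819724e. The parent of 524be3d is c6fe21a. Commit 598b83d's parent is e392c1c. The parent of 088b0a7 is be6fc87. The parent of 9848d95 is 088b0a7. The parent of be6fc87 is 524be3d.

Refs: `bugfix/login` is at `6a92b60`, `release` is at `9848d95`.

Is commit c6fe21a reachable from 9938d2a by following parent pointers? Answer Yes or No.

Ancestors of 9938d2a: {598b83d, 7b54e2a, 9938d2a, c71648c, dfe25de, e392c1c}.
c6fe21a is not in that set, so it is not an ancestor of 9938d2a.

No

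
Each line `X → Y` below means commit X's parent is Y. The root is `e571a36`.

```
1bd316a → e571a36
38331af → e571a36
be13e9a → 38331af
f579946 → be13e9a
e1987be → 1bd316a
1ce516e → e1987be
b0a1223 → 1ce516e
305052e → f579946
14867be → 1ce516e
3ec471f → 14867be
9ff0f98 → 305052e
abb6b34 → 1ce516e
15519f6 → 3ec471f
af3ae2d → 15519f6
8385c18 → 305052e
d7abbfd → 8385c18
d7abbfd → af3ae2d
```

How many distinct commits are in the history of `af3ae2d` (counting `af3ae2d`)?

8

Walking parent pointers from af3ae2d: reachable set = {14867be, 15519f6, 1bd316a, 1ce516e, 3ec471f, af3ae2d, e1987be, e571a36}.
That is 8 commits.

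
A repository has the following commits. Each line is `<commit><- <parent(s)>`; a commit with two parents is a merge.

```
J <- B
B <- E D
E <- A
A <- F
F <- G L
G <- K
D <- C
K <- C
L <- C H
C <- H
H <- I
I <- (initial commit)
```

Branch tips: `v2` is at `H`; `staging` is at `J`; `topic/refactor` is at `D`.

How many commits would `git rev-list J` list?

Walking parent pointers from J: reachable set = {A, B, C, D, E, F, G, H, I, J, K, L}.
That is 12 commits.

12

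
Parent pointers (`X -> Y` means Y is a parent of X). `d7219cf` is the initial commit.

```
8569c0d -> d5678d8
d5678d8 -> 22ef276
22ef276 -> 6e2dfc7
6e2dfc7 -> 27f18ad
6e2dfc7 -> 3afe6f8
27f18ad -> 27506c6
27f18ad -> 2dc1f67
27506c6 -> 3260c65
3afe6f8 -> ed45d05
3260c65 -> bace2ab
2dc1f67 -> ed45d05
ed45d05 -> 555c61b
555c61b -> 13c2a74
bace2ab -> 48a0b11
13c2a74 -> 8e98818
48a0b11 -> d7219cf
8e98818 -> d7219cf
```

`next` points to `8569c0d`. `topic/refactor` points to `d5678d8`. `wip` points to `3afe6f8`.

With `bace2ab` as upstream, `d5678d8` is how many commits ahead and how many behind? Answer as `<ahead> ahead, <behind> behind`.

Reachable from d5678d8: {13c2a74, 22ef276, 27506c6, 27f18ad, 2dc1f67, 3260c65, 3afe6f8, 48a0b11, 555c61b, 6e2dfc7, 8e98818, bace2ab, d5678d8, d7219cf, ed45d05}.
Reachable from bace2ab: {48a0b11, bace2ab, d7219cf}.
Only in d5678d8's history (ahead): {13c2a74, 22ef276, 27506c6, 27f18ad, 2dc1f67, 3260c65, 3afe6f8, 555c61b, 6e2dfc7, 8e98818, d5678d8, ed45d05} — 12.
Only in bace2ab's history (behind): {} — 0.

12 ahead, 0 behind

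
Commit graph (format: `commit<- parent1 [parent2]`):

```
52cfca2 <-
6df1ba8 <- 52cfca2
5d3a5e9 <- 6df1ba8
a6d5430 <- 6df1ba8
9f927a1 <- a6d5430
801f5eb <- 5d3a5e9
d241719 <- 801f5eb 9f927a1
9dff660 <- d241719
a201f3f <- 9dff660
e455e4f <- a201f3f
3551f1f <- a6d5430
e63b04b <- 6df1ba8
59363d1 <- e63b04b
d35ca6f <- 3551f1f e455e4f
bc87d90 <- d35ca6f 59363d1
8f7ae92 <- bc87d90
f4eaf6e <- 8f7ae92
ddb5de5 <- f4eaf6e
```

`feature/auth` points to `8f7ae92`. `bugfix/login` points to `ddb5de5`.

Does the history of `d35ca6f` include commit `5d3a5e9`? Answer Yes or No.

Yes

Ancestors of d35ca6f (commits reachable by following parents): {3551f1f, 52cfca2, 5d3a5e9, 6df1ba8, 801f5eb, 9dff660, 9f927a1, a201f3f, a6d5430, d241719, d35ca6f, e455e4f}.
5d3a5e9 is in that set, so it is an ancestor of d35ca6f.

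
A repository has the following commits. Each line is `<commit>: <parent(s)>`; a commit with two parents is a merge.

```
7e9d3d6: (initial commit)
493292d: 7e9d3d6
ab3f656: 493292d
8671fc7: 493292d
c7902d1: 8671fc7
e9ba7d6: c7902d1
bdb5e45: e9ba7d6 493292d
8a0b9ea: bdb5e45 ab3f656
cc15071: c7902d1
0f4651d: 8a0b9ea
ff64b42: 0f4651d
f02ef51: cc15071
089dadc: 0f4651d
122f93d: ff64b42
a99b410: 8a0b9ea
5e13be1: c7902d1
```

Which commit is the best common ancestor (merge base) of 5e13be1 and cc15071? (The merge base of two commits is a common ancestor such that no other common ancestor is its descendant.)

c7902d1

Ancestors of 5e13be1: {493292d, 5e13be1, 7e9d3d6, 8671fc7, c7902d1}.
Ancestors of cc15071: {493292d, 7e9d3d6, 8671fc7, c7902d1, cc15071}.
Common ancestors: {493292d, 7e9d3d6, 8671fc7, c7902d1}.
Among these, c7902d1 is not an ancestor of any other common ancestor — it is the merge base.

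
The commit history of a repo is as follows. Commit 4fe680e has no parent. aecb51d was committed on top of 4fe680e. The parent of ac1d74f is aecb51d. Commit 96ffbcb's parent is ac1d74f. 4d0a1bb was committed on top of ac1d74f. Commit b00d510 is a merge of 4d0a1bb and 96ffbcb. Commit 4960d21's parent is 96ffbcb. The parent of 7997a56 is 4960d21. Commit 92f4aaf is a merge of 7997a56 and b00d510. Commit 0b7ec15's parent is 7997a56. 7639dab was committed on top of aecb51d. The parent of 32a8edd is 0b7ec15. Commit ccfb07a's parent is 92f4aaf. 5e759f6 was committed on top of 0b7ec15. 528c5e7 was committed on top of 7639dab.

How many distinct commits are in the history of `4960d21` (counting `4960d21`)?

Walking parent pointers from 4960d21: reachable set = {4960d21, 4fe680e, 96ffbcb, ac1d74f, aecb51d}.
That is 5 commits.

5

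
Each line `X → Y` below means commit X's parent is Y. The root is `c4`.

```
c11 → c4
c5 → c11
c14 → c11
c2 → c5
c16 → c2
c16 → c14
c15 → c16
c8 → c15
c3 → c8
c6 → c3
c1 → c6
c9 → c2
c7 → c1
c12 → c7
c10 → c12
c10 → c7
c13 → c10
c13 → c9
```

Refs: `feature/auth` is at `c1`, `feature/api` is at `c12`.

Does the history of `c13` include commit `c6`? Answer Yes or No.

Ancestors of c13 (commits reachable by following parents): {c1, c10, c11, c12, c13, c14, c15, c16, c2, c3, c4, c5, c6, c7, c8, c9}.
c6 is in that set, so it is an ancestor of c13.

Yes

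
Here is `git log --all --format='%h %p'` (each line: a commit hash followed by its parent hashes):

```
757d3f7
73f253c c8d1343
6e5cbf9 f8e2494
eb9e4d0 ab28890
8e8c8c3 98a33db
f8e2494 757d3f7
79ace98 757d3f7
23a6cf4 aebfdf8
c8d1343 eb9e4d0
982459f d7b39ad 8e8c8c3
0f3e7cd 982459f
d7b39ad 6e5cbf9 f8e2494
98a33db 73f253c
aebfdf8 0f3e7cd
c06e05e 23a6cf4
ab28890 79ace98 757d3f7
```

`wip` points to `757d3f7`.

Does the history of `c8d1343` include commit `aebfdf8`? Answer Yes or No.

No

Ancestors of c8d1343: {757d3f7, 79ace98, ab28890, c8d1343, eb9e4d0}.
aebfdf8 is not in that set, so it is not an ancestor of c8d1343.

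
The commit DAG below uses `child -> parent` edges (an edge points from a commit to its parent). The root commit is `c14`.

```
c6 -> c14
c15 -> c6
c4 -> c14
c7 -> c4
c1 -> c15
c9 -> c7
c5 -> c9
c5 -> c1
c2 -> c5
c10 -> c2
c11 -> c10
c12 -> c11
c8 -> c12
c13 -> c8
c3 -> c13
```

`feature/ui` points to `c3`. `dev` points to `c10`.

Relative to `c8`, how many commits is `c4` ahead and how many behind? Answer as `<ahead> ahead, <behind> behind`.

0 ahead, 11 behind

Reachable from c4: {c14, c4}.
Reachable from c8: {c1, c10, c11, c12, c14, c15, c2, c4, c5, c6, c7, c8, c9}.
Only in c4's history (ahead): {} — 0.
Only in c8's history (behind): {c1, c10, c11, c12, c15, c2, c5, c6, c7, c8, c9} — 11.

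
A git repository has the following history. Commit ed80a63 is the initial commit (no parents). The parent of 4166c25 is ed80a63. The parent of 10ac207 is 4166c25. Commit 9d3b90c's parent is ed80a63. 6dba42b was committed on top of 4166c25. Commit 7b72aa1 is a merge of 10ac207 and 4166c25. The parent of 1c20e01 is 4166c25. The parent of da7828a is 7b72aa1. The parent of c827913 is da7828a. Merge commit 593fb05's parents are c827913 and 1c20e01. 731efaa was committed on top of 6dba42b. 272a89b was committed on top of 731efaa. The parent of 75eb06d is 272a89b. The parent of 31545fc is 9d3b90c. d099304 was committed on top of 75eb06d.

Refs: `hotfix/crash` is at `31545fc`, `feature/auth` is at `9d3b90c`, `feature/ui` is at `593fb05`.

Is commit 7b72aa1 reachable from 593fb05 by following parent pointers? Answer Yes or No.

Yes

Ancestors of 593fb05 (commits reachable by following parents): {10ac207, 1c20e01, 4166c25, 593fb05, 7b72aa1, c827913, da7828a, ed80a63}.
7b72aa1 is in that set, so it is an ancestor of 593fb05.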